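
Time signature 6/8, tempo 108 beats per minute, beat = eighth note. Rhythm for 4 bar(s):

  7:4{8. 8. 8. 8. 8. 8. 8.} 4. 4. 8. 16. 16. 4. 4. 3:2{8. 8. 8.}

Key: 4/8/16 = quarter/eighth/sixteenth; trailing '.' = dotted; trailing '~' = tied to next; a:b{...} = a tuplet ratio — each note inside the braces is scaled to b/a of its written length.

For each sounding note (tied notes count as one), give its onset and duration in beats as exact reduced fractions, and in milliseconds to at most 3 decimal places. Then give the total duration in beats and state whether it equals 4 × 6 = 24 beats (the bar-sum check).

1) 0.0ms=0b +476.19ms=6/7b
2) 476.19ms=6/7b +476.19ms=6/7b
3) 952.381ms=12/7b +476.19ms=6/7b
4) 1428.571ms=18/7b +476.19ms=6/7b
5) 1904.762ms=24/7b +476.19ms=6/7b
6) 2380.952ms=30/7b +476.19ms=6/7b
7) 2857.143ms=36/7b +476.19ms=6/7b
8) 3333.333ms=6b +1666.667ms=3b
9) 5000.0ms=9b +1666.667ms=3b
10) 6666.667ms=12b +833.333ms=3/2b
11) 7500.0ms=27/2b +416.667ms=3/4b
12) 7916.667ms=57/4b +416.667ms=3/4b
13) 8333.333ms=15b +1666.667ms=3b
14) 10000.0ms=18b +1666.667ms=3b
15) 11666.667ms=21b +555.556ms=1b
16) 12222.222ms=22b +555.556ms=1b
17) 12777.778ms=23b +555.556ms=1b
Σ=24b of 24 (108bpm 6/8) — PASS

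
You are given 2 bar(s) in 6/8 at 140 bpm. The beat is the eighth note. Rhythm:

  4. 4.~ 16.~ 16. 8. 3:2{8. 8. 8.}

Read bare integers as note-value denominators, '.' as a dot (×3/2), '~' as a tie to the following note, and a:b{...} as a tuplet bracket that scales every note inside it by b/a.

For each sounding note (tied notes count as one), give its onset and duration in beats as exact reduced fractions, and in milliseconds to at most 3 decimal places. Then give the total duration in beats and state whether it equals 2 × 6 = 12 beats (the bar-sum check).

1) 0.0ms=0b +1285.714ms=3b
2) 1285.714ms=3b +1928.571ms=9/2b
3) 3214.286ms=15/2b +642.857ms=3/2b
4) 3857.143ms=9b +428.571ms=1b
5) 4285.714ms=10b +428.571ms=1b
6) 4714.286ms=11b +428.571ms=1b
Σ=12b of 12 (140bpm 6/8) — PASS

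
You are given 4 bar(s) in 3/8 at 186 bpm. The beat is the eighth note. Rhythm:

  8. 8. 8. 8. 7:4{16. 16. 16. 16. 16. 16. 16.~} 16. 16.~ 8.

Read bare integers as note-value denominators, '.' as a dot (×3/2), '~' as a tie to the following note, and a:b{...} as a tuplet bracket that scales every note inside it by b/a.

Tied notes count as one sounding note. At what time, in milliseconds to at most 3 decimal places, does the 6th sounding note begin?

1. 0.0ms @ 0 + 483.871ms (3/2)
2. 483.871ms @ 3/2 + 483.871ms (3/2)
3. 967.742ms @ 3 + 483.871ms (3/2)
4. 1451.613ms @ 9/2 + 483.871ms (3/2)
5. 1935.484ms @ 6 + 138.249ms (3/7)
6. 2073.733ms @ 45/7 + 138.249ms (3/7)
7. 2211.982ms @ 48/7 + 138.249ms (3/7)
8. 2350.23ms @ 51/7 + 138.249ms (3/7)
9. 2488.479ms @ 54/7 + 138.249ms (3/7)
10. 2626.728ms @ 57/7 + 138.249ms (3/7)
11. 2764.977ms @ 60/7 + 380.184ms (33/28)
12. 3145.161ms @ 39/4 + 725.806ms (9/4)

note 6 onset = 45/7b = 2073.733ms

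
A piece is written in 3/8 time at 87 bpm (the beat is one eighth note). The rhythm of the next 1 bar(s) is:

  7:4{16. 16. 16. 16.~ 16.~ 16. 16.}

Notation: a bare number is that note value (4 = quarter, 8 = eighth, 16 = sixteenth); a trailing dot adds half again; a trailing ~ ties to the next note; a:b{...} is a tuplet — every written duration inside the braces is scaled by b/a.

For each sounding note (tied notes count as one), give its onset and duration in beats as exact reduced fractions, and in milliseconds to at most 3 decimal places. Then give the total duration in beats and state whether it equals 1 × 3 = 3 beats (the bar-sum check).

1) 0.0ms=0b +295.567ms=3/7b
2) 295.567ms=3/7b +295.567ms=3/7b
3) 591.133ms=6/7b +295.567ms=3/7b
4) 886.7ms=9/7b +886.7ms=9/7b
5) 1773.399ms=18/7b +295.567ms=3/7b
Σ=3b of 3 (87bpm 3/8) — PASS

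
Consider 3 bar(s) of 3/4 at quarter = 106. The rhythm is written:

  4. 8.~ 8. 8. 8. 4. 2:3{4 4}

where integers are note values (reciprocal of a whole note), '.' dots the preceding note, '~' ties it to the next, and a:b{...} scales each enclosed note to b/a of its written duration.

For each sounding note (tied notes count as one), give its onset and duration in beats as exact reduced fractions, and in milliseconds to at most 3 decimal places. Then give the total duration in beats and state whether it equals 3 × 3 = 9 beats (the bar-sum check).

1) 0.0ms=0b +849.057ms=3/2b
2) 849.057ms=3/2b +849.057ms=3/2b
3) 1698.113ms=3b +424.528ms=3/4b
4) 2122.642ms=15/4b +424.528ms=3/4b
5) 2547.17ms=9/2b +849.057ms=3/2b
6) 3396.226ms=6b +849.057ms=3/2b
7) 4245.283ms=15/2b +849.057ms=3/2b
Σ=9b of 9 (106bpm 3/4) — PASS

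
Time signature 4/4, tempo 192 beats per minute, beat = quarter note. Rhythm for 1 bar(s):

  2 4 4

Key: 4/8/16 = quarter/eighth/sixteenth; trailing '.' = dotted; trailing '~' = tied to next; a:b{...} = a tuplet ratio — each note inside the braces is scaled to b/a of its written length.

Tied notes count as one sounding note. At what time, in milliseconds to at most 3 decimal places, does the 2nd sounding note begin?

note 2 onset = 2b = 625.0ms

1. 0.0ms @ 0 + 625.0ms (2)
2. 625.0ms @ 2 + 312.5ms (1)
3. 937.5ms @ 3 + 312.5ms (1)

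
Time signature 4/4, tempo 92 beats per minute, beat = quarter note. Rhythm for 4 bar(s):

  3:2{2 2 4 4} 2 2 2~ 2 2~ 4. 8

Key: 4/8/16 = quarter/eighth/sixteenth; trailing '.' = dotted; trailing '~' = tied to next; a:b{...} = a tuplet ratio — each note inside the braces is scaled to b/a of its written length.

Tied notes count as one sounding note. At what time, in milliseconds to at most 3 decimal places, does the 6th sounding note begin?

1. 0.0ms @ 0 + 869.565ms (4/3)
2. 869.565ms @ 4/3 + 869.565ms (4/3)
3. 1739.13ms @ 8/3 + 434.783ms (2/3)
4. 2173.913ms @ 10/3 + 434.783ms (2/3)
5. 2608.696ms @ 4 + 1304.348ms (2)
6. 3913.043ms @ 6 + 1304.348ms (2)
7. 5217.391ms @ 8 + 2608.696ms (4)
8. 7826.087ms @ 12 + 2282.609ms (7/2)
9. 10108.696ms @ 31/2 + 326.087ms (1/2)

note 6 onset = 6b = 3913.043ms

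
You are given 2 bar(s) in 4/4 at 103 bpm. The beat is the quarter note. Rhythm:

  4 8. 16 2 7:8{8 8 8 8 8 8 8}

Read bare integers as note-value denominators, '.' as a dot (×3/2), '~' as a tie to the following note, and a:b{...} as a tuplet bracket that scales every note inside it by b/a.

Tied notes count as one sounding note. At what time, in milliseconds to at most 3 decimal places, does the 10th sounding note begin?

note 10 onset = 48/7b = 3994.452ms

1. 0.0ms @ 0 + 582.524ms (1)
2. 582.524ms @ 1 + 436.893ms (3/4)
3. 1019.417ms @ 7/4 + 145.631ms (1/4)
4. 1165.049ms @ 2 + 1165.049ms (2)
5. 2330.097ms @ 4 + 332.871ms (4/7)
6. 2662.968ms @ 32/7 + 332.871ms (4/7)
7. 2995.839ms @ 36/7 + 332.871ms (4/7)
8. 3328.71ms @ 40/7 + 332.871ms (4/7)
9. 3661.581ms @ 44/7 + 332.871ms (4/7)
10. 3994.452ms @ 48/7 + 332.871ms (4/7)
11. 4327.323ms @ 52/7 + 332.871ms (4/7)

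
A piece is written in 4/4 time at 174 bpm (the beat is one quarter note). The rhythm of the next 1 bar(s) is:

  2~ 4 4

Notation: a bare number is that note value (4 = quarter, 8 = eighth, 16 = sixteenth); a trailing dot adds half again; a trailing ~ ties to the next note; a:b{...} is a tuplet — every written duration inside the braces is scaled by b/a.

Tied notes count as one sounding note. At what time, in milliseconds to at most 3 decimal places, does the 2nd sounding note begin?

1. 0.0ms @ 0 + 1034.483ms (3)
2. 1034.483ms @ 3 + 344.828ms (1)

note 2 onset = 3b = 1034.483ms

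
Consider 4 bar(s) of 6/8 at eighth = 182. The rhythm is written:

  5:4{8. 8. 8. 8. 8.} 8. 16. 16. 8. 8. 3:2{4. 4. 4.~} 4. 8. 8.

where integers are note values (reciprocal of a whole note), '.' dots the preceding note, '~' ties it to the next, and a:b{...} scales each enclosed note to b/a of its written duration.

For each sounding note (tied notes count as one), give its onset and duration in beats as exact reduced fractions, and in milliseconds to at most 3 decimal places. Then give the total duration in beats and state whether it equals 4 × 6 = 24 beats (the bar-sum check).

1) 0.0ms=0b +395.604ms=6/5b
2) 395.604ms=6/5b +395.604ms=6/5b
3) 791.209ms=12/5b +395.604ms=6/5b
4) 1186.813ms=18/5b +395.604ms=6/5b
5) 1582.418ms=24/5b +395.604ms=6/5b
6) 1978.022ms=6b +494.505ms=3/2b
7) 2472.527ms=15/2b +247.253ms=3/4b
8) 2719.78ms=33/4b +247.253ms=3/4b
9) 2967.033ms=9b +494.505ms=3/2b
10) 3461.538ms=21/2b +494.505ms=3/2b
11) 3956.044ms=12b +659.341ms=2b
12) 4615.385ms=14b +659.341ms=2b
13) 5274.725ms=16b +1648.352ms=5b
14) 6923.077ms=21b +494.505ms=3/2b
15) 7417.582ms=45/2b +494.505ms=3/2b
Σ=24b of 24 (182bpm 6/8) — PASS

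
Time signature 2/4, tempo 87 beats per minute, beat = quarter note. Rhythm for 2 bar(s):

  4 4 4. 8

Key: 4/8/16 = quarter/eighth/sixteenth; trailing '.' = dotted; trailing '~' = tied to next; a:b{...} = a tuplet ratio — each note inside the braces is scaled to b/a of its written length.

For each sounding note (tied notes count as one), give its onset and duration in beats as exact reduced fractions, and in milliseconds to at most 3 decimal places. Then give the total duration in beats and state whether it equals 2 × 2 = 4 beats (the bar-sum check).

1) 0.0ms=0b +689.655ms=1b
2) 689.655ms=1b +689.655ms=1b
3) 1379.31ms=2b +1034.483ms=3/2b
4) 2413.793ms=7/2b +344.828ms=1/2b
Σ=4b of 4 (87bpm 2/4) — PASS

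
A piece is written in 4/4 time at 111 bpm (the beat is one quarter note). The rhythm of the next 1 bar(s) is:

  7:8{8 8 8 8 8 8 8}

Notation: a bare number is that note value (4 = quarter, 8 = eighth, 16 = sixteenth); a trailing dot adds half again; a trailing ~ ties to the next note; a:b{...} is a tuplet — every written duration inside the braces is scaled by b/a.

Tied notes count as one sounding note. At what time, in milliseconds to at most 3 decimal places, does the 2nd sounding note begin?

1. 0.0ms @ 0 + 308.88ms (4/7)
2. 308.88ms @ 4/7 + 308.88ms (4/7)
3. 617.761ms @ 8/7 + 308.88ms (4/7)
4. 926.641ms @ 12/7 + 308.88ms (4/7)
5. 1235.521ms @ 16/7 + 308.88ms (4/7)
6. 1544.402ms @ 20/7 + 308.88ms (4/7)
7. 1853.282ms @ 24/7 + 308.88ms (4/7)

note 2 onset = 4/7b = 308.88ms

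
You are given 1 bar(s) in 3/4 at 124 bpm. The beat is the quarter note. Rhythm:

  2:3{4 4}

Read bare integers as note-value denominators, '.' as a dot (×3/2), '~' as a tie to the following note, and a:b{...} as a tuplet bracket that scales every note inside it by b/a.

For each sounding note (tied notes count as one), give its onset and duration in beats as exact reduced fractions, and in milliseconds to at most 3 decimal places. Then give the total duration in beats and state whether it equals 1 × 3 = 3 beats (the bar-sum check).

1) 0.0ms=0b +725.806ms=3/2b
2) 725.806ms=3/2b +725.806ms=3/2b
Σ=3b of 3 (124bpm 3/4) — PASS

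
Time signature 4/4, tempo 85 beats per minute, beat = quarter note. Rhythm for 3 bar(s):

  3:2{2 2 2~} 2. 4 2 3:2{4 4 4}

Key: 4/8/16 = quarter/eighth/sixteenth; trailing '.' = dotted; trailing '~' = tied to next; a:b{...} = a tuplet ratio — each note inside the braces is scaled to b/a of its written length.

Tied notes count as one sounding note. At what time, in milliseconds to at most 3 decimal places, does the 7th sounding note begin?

1. 0.0ms @ 0 + 941.176ms (4/3)
2. 941.176ms @ 4/3 + 941.176ms (4/3)
3. 1882.353ms @ 8/3 + 3058.824ms (13/3)
4. 4941.176ms @ 7 + 705.882ms (1)
5. 5647.059ms @ 8 + 1411.765ms (2)
6. 7058.824ms @ 10 + 470.588ms (2/3)
7. 7529.412ms @ 32/3 + 470.588ms (2/3)
8. 8000.0ms @ 34/3 + 470.588ms (2/3)

note 7 onset = 32/3b = 7529.412ms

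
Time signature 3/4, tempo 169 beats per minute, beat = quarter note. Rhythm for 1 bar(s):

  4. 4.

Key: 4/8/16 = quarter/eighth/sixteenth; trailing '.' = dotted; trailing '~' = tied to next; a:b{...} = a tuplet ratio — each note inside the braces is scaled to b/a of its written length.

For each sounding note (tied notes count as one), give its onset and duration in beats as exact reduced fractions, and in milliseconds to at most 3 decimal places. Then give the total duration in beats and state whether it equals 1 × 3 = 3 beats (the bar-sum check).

1) 0.0ms=0b +532.544ms=3/2b
2) 532.544ms=3/2b +532.544ms=3/2b
Σ=3b of 3 (169bpm 3/4) — PASS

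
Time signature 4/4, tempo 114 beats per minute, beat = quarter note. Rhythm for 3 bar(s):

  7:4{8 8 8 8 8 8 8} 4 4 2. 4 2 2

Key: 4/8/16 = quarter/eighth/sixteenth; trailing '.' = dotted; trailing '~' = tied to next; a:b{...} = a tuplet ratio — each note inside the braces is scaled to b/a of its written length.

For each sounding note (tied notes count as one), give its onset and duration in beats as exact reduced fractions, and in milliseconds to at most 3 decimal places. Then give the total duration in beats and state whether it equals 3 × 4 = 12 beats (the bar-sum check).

1) 0.0ms=0b +150.376ms=2/7b
2) 150.376ms=2/7b +150.376ms=2/7b
3) 300.752ms=4/7b +150.376ms=2/7b
4) 451.128ms=6/7b +150.376ms=2/7b
5) 601.504ms=8/7b +150.376ms=2/7b
6) 751.88ms=10/7b +150.376ms=2/7b
7) 902.256ms=12/7b +150.376ms=2/7b
8) 1052.632ms=2b +526.316ms=1b
9) 1578.947ms=3b +526.316ms=1b
10) 2105.263ms=4b +1578.947ms=3b
11) 3684.211ms=7b +526.316ms=1b
12) 4210.526ms=8b +1052.632ms=2b
13) 5263.158ms=10b +1052.632ms=2b
Σ=12b of 12 (114bpm 4/4) — PASS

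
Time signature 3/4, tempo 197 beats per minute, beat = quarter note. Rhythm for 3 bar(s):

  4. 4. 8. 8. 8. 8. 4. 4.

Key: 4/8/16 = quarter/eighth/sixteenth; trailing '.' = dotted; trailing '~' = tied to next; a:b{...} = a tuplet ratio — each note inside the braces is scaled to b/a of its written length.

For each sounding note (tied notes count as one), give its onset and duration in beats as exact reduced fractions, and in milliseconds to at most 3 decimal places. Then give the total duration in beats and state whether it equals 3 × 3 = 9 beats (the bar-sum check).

1) 0.0ms=0b +456.853ms=3/2b
2) 456.853ms=3/2b +456.853ms=3/2b
3) 913.706ms=3b +228.426ms=3/4b
4) 1142.132ms=15/4b +228.426ms=3/4b
5) 1370.558ms=9/2b +228.426ms=3/4b
6) 1598.985ms=21/4b +228.426ms=3/4b
7) 1827.411ms=6b +456.853ms=3/2b
8) 2284.264ms=15/2b +456.853ms=3/2b
Σ=9b of 9 (197bpm 3/4) — PASS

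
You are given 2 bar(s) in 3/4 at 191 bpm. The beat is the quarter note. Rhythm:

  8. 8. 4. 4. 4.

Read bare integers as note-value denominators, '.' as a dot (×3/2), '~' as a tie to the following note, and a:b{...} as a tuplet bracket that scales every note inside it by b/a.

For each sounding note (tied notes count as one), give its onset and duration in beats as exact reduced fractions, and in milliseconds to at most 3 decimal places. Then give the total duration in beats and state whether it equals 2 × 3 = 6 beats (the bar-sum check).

1) 0.0ms=0b +235.602ms=3/4b
2) 235.602ms=3/4b +235.602ms=3/4b
3) 471.204ms=3/2b +471.204ms=3/2b
4) 942.408ms=3b +471.204ms=3/2b
5) 1413.613ms=9/2b +471.204ms=3/2b
Σ=6b of 6 (191bpm 3/4) — PASS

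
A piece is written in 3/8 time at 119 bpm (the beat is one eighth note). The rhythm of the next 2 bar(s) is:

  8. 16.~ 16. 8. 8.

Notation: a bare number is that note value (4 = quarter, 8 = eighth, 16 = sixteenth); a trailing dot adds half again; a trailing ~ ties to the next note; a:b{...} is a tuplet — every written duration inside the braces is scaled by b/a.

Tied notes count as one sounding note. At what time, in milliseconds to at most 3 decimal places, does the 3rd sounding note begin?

note 3 onset = 3b = 1512.605ms

1. 0.0ms @ 0 + 756.303ms (3/2)
2. 756.303ms @ 3/2 + 756.303ms (3/2)
3. 1512.605ms @ 3 + 756.303ms (3/2)
4. 2268.908ms @ 9/2 + 756.303ms (3/2)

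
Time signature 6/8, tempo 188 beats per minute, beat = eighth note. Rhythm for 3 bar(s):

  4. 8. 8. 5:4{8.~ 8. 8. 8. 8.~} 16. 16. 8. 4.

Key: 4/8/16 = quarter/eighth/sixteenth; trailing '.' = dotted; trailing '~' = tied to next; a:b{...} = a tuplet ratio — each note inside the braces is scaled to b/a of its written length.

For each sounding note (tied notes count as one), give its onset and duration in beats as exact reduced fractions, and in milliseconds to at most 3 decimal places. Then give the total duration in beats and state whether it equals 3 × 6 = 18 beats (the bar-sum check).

1) 0.0ms=0b +957.447ms=3b
2) 957.447ms=3b +478.723ms=3/2b
3) 1436.17ms=9/2b +478.723ms=3/2b
4) 1914.894ms=6b +765.957ms=12/5b
5) 2680.851ms=42/5b +382.979ms=6/5b
6) 3063.83ms=48/5b +382.979ms=6/5b
7) 3446.809ms=54/5b +622.34ms=39/20b
8) 4069.149ms=51/4b +239.362ms=3/4b
9) 4308.511ms=27/2b +478.723ms=3/2b
10) 4787.234ms=15b +957.447ms=3b
Σ=18b of 18 (188bpm 6/8) — PASS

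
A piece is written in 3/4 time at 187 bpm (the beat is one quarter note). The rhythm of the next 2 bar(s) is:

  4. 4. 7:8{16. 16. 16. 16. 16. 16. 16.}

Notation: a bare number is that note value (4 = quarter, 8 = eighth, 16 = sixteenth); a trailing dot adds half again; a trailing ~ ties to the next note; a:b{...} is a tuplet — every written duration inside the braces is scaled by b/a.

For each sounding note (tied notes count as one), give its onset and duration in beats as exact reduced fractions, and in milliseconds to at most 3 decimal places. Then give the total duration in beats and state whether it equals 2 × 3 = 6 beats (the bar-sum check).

1) 0.0ms=0b +481.283ms=3/2b
2) 481.283ms=3/2b +481.283ms=3/2b
3) 962.567ms=3b +137.51ms=3/7b
4) 1100.076ms=24/7b +137.51ms=3/7b
5) 1237.586ms=27/7b +137.51ms=3/7b
6) 1375.095ms=30/7b +137.51ms=3/7b
7) 1512.605ms=33/7b +137.51ms=3/7b
8) 1650.115ms=36/7b +137.51ms=3/7b
9) 1787.624ms=39/7b +137.51ms=3/7b
Σ=6b of 6 (187bpm 3/4) — PASS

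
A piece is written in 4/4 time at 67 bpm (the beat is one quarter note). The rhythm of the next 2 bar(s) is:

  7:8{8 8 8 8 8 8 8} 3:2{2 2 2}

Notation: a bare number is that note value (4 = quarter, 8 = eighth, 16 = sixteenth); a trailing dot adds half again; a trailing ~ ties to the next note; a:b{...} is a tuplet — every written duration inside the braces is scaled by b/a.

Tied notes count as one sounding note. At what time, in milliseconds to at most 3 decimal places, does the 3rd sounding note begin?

note 3 onset = 8/7b = 1023.454ms

1. 0.0ms @ 0 + 511.727ms (4/7)
2. 511.727ms @ 4/7 + 511.727ms (4/7)
3. 1023.454ms @ 8/7 + 511.727ms (4/7)
4. 1535.181ms @ 12/7 + 511.727ms (4/7)
5. 2046.908ms @ 16/7 + 511.727ms (4/7)
6. 2558.635ms @ 20/7 + 511.727ms (4/7)
7. 3070.362ms @ 24/7 + 511.727ms (4/7)
8. 3582.09ms @ 4 + 1194.03ms (4/3)
9. 4776.119ms @ 16/3 + 1194.03ms (4/3)
10. 5970.149ms @ 20/3 + 1194.03ms (4/3)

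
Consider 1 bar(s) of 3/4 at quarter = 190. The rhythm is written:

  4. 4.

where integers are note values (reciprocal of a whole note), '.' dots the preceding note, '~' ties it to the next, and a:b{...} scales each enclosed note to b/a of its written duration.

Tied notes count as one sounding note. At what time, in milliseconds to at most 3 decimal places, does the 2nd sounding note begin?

note 2 onset = 3/2b = 473.684ms

1. 0.0ms @ 0 + 473.684ms (3/2)
2. 473.684ms @ 3/2 + 473.684ms (3/2)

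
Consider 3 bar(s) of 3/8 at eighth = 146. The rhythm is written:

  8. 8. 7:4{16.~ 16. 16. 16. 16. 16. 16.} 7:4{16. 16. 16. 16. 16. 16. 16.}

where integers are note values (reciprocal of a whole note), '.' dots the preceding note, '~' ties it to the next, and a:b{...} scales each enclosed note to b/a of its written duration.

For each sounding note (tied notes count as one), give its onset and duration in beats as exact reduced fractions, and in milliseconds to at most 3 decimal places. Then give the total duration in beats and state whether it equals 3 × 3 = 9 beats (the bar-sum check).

1) 0.0ms=0b +616.438ms=3/2b
2) 616.438ms=3/2b +616.438ms=3/2b
3) 1232.877ms=3b +352.25ms=6/7b
4) 1585.127ms=27/7b +176.125ms=3/7b
5) 1761.252ms=30/7b +176.125ms=3/7b
6) 1937.378ms=33/7b +176.125ms=3/7b
7) 2113.503ms=36/7b +176.125ms=3/7b
8) 2289.628ms=39/7b +176.125ms=3/7b
9) 2465.753ms=6b +176.125ms=3/7b
10) 2641.879ms=45/7b +176.125ms=3/7b
11) 2818.004ms=48/7b +176.125ms=3/7b
12) 2994.129ms=51/7b +176.125ms=3/7b
13) 3170.254ms=54/7b +176.125ms=3/7b
14) 3346.38ms=57/7b +176.125ms=3/7b
15) 3522.505ms=60/7b +176.125ms=3/7b
Σ=9b of 9 (146bpm 3/8) — PASS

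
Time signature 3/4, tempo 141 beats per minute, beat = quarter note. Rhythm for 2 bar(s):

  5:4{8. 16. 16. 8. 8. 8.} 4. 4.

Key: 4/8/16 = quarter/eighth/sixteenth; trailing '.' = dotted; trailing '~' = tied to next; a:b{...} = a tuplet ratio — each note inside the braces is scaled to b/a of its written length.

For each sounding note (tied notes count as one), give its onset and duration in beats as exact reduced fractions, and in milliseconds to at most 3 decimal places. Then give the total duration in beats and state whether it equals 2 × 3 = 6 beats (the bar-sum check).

1) 0.0ms=0b +255.319ms=3/5b
2) 255.319ms=3/5b +127.66ms=3/10b
3) 382.979ms=9/10b +127.66ms=3/10b
4) 510.638ms=6/5b +255.319ms=3/5b
5) 765.957ms=9/5b +255.319ms=3/5b
6) 1021.277ms=12/5b +255.319ms=3/5b
7) 1276.596ms=3b +638.298ms=3/2b
8) 1914.894ms=9/2b +638.298ms=3/2b
Σ=6b of 6 (141bpm 3/4) — PASS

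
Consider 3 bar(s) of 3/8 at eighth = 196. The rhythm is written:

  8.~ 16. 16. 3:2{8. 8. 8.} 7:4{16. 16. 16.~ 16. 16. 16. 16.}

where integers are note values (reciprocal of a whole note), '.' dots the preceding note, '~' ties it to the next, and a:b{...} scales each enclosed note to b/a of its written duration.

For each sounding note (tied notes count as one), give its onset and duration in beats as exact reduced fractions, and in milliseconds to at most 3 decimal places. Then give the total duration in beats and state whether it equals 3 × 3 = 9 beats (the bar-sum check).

1) 0.0ms=0b +688.776ms=9/4b
2) 688.776ms=9/4b +229.592ms=3/4b
3) 918.367ms=3b +306.122ms=1b
4) 1224.49ms=4b +306.122ms=1b
5) 1530.612ms=5b +306.122ms=1b
6) 1836.735ms=6b +131.195ms=3/7b
7) 1967.93ms=45/7b +131.195ms=3/7b
8) 2099.125ms=48/7b +262.391ms=6/7b
9) 2361.516ms=54/7b +131.195ms=3/7b
10) 2492.711ms=57/7b +131.195ms=3/7b
11) 2623.907ms=60/7b +131.195ms=3/7b
Σ=9b of 9 (196bpm 3/8) — PASS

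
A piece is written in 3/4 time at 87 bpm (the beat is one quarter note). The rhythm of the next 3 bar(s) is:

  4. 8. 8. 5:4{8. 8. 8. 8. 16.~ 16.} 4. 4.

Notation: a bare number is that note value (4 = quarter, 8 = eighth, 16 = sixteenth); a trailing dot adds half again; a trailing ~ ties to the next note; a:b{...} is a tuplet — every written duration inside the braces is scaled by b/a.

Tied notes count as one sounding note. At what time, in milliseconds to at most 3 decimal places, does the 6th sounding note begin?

1. 0.0ms @ 0 + 1034.483ms (3/2)
2. 1034.483ms @ 3/2 + 517.241ms (3/4)
3. 1551.724ms @ 9/4 + 517.241ms (3/4)
4. 2068.966ms @ 3 + 413.793ms (3/5)
5. 2482.759ms @ 18/5 + 413.793ms (3/5)
6. 2896.552ms @ 21/5 + 413.793ms (3/5)
7. 3310.345ms @ 24/5 + 413.793ms (3/5)
8. 3724.138ms @ 27/5 + 413.793ms (3/5)
9. 4137.931ms @ 6 + 1034.483ms (3/2)
10. 5172.414ms @ 15/2 + 1034.483ms (3/2)

note 6 onset = 21/5b = 2896.552ms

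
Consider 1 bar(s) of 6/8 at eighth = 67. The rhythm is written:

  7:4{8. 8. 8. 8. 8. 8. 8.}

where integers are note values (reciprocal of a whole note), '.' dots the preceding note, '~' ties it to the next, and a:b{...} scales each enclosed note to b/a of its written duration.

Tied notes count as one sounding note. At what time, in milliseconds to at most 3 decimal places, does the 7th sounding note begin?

1. 0.0ms @ 0 + 767.591ms (6/7)
2. 767.591ms @ 6/7 + 767.591ms (6/7)
3. 1535.181ms @ 12/7 + 767.591ms (6/7)
4. 2302.772ms @ 18/7 + 767.591ms (6/7)
5. 3070.362ms @ 24/7 + 767.591ms (6/7)
6. 3837.953ms @ 30/7 + 767.591ms (6/7)
7. 4605.544ms @ 36/7 + 767.591ms (6/7)

note 7 onset = 36/7b = 4605.544ms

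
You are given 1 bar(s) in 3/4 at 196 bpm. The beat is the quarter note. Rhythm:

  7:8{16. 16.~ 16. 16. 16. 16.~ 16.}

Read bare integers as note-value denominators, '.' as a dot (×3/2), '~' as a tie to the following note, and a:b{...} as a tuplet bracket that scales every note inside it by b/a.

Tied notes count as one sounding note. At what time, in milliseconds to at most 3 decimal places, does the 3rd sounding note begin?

note 3 onset = 9/7b = 393.586ms

1. 0.0ms @ 0 + 131.195ms (3/7)
2. 131.195ms @ 3/7 + 262.391ms (6/7)
3. 393.586ms @ 9/7 + 131.195ms (3/7)
4. 524.781ms @ 12/7 + 131.195ms (3/7)
5. 655.977ms @ 15/7 + 262.391ms (6/7)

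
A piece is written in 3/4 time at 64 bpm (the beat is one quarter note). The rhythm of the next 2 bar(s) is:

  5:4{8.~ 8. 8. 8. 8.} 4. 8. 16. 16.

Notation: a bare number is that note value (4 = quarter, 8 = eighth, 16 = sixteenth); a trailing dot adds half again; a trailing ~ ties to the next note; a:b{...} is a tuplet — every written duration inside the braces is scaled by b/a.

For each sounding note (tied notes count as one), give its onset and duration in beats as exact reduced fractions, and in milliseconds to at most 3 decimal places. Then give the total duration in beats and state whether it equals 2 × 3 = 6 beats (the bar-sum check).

1) 0.0ms=0b +1125.0ms=6/5b
2) 1125.0ms=6/5b +562.5ms=3/5b
3) 1687.5ms=9/5b +562.5ms=3/5b
4) 2250.0ms=12/5b +562.5ms=3/5b
5) 2812.5ms=3b +1406.25ms=3/2b
6) 4218.75ms=9/2b +703.125ms=3/4b
7) 4921.875ms=21/4b +351.562ms=3/8b
8) 5273.438ms=45/8b +351.562ms=3/8b
Σ=6b of 6 (64bpm 3/4) — PASS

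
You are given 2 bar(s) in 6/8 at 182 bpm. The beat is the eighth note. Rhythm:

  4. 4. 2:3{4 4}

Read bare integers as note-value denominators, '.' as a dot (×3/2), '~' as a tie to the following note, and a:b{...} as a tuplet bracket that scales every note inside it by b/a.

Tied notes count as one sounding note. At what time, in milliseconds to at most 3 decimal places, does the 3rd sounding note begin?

1. 0.0ms @ 0 + 989.011ms (3)
2. 989.011ms @ 3 + 989.011ms (3)
3. 1978.022ms @ 6 + 989.011ms (3)
4. 2967.033ms @ 9 + 989.011ms (3)

note 3 onset = 6b = 1978.022ms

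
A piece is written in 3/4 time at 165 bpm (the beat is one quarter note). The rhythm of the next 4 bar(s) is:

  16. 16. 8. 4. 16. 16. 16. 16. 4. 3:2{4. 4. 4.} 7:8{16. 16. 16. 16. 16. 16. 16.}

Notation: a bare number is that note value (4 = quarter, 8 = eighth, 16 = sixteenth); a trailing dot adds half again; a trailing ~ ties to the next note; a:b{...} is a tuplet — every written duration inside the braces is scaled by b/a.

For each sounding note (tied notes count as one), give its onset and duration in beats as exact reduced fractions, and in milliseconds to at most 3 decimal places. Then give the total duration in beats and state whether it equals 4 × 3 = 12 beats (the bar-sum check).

1) 0.0ms=0b +136.364ms=3/8b
2) 136.364ms=3/8b +136.364ms=3/8b
3) 272.727ms=3/4b +272.727ms=3/4b
4) 545.455ms=3/2b +545.455ms=3/2b
5) 1090.909ms=3b +136.364ms=3/8b
6) 1227.273ms=27/8b +136.364ms=3/8b
7) 1363.636ms=15/4b +136.364ms=3/8b
8) 1500.0ms=33/8b +136.364ms=3/8b
9) 1636.364ms=9/2b +545.455ms=3/2b
10) 2181.818ms=6b +363.636ms=1b
11) 2545.455ms=7b +363.636ms=1b
12) 2909.091ms=8b +363.636ms=1b
13) 3272.727ms=9b +155.844ms=3/7b
14) 3428.571ms=66/7b +155.844ms=3/7b
15) 3584.416ms=69/7b +155.844ms=3/7b
16) 3740.26ms=72/7b +155.844ms=3/7b
17) 3896.104ms=75/7b +155.844ms=3/7b
18) 4051.948ms=78/7b +155.844ms=3/7b
19) 4207.792ms=81/7b +155.844ms=3/7b
Σ=12b of 12 (165bpm 3/4) — PASS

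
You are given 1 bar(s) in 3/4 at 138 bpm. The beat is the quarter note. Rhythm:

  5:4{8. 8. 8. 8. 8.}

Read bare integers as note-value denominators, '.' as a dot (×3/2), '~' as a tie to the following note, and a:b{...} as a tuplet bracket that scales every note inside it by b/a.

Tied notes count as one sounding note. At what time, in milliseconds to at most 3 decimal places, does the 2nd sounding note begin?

note 2 onset = 3/5b = 260.87ms

1. 0.0ms @ 0 + 260.87ms (3/5)
2. 260.87ms @ 3/5 + 260.87ms (3/5)
3. 521.739ms @ 6/5 + 260.87ms (3/5)
4. 782.609ms @ 9/5 + 260.87ms (3/5)
5. 1043.478ms @ 12/5 + 260.87ms (3/5)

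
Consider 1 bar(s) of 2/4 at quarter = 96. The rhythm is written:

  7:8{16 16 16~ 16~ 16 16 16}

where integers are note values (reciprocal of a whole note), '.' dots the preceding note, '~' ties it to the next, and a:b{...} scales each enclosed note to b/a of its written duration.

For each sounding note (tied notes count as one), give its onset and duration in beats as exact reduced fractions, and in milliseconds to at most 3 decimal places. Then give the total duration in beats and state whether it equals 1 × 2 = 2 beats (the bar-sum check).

1) 0.0ms=0b +178.571ms=2/7b
2) 178.571ms=2/7b +178.571ms=2/7b
3) 357.143ms=4/7b +535.714ms=6/7b
4) 892.857ms=10/7b +178.571ms=2/7b
5) 1071.429ms=12/7b +178.571ms=2/7b
Σ=2b of 2 (96bpm 2/4) — PASS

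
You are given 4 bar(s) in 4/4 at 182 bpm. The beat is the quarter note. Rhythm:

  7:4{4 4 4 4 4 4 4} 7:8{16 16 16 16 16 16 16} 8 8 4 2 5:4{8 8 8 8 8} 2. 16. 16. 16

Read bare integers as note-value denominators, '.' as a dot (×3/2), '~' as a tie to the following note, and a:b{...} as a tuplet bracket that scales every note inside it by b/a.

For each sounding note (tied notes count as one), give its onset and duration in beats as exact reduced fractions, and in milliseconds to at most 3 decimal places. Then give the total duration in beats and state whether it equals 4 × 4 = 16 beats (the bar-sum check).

1) 0.0ms=0b +188.383ms=4/7b
2) 188.383ms=4/7b +188.383ms=4/7b
3) 376.766ms=8/7b +188.383ms=4/7b
4) 565.149ms=12/7b +188.383ms=4/7b
5) 753.532ms=16/7b +188.383ms=4/7b
6) 941.915ms=20/7b +188.383ms=4/7b
7) 1130.298ms=24/7b +188.383ms=4/7b
8) 1318.681ms=4b +94.192ms=2/7b
9) 1412.873ms=30/7b +94.192ms=2/7b
10) 1507.064ms=32/7b +94.192ms=2/7b
11) 1601.256ms=34/7b +94.192ms=2/7b
12) 1695.447ms=36/7b +94.192ms=2/7b
13) 1789.639ms=38/7b +94.192ms=2/7b
14) 1883.83ms=40/7b +94.192ms=2/7b
15) 1978.022ms=6b +164.835ms=1/2b
16) 2142.857ms=13/2b +164.835ms=1/2b
17) 2307.692ms=7b +329.67ms=1b
18) 2637.363ms=8b +659.341ms=2b
19) 3296.703ms=10b +131.868ms=2/5b
20) 3428.571ms=52/5b +131.868ms=2/5b
21) 3560.44ms=54/5b +131.868ms=2/5b
22) 3692.308ms=56/5b +131.868ms=2/5b
23) 3824.176ms=58/5b +131.868ms=2/5b
24) 3956.044ms=12b +989.011ms=3b
25) 4945.055ms=15b +123.626ms=3/8b
26) 5068.681ms=123/8b +123.626ms=3/8b
27) 5192.308ms=63/4b +82.418ms=1/4b
Σ=16b of 16 (182bpm 4/4) — PASS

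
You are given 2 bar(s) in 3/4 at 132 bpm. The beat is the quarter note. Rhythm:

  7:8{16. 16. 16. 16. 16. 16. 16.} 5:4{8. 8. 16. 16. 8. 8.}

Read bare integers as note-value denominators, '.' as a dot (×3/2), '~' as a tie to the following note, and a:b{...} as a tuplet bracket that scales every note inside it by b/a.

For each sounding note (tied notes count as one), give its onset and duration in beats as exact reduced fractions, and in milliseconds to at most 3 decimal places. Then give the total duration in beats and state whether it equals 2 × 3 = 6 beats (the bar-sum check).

1) 0.0ms=0b +194.805ms=3/7b
2) 194.805ms=3/7b +194.805ms=3/7b
3) 389.61ms=6/7b +194.805ms=3/7b
4) 584.416ms=9/7b +194.805ms=3/7b
5) 779.221ms=12/7b +194.805ms=3/7b
6) 974.026ms=15/7b +194.805ms=3/7b
7) 1168.831ms=18/7b +194.805ms=3/7b
8) 1363.636ms=3b +272.727ms=3/5b
9) 1636.364ms=18/5b +272.727ms=3/5b
10) 1909.091ms=21/5b +136.364ms=3/10b
11) 2045.455ms=9/2b +136.364ms=3/10b
12) 2181.818ms=24/5b +272.727ms=3/5b
13) 2454.545ms=27/5b +272.727ms=3/5b
Σ=6b of 6 (132bpm 3/4) — PASS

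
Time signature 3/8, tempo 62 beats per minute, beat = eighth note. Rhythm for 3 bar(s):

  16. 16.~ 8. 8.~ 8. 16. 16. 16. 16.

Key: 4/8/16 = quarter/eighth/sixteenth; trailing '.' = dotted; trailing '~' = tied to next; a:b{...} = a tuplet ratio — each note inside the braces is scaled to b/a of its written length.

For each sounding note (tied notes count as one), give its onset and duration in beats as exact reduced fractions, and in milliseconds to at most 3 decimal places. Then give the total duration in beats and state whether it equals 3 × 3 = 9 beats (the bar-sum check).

1) 0.0ms=0b +725.806ms=3/4b
2) 725.806ms=3/4b +2177.419ms=9/4b
3) 2903.226ms=3b +2903.226ms=3b
4) 5806.452ms=6b +725.806ms=3/4b
5) 6532.258ms=27/4b +725.806ms=3/4b
6) 7258.065ms=15/2b +725.806ms=3/4b
7) 7983.871ms=33/4b +725.806ms=3/4b
Σ=9b of 9 (62bpm 3/8) — PASS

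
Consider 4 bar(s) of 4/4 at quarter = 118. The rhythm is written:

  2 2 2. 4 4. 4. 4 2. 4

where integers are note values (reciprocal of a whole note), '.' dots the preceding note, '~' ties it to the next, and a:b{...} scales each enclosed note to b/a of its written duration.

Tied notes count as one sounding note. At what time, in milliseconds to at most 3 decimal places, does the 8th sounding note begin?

note 8 onset = 12b = 6101.695ms

1. 0.0ms @ 0 + 1016.949ms (2)
2. 1016.949ms @ 2 + 1016.949ms (2)
3. 2033.898ms @ 4 + 1525.424ms (3)
4. 3559.322ms @ 7 + 508.475ms (1)
5. 4067.797ms @ 8 + 762.712ms (3/2)
6. 4830.508ms @ 19/2 + 762.712ms (3/2)
7. 5593.22ms @ 11 + 508.475ms (1)
8. 6101.695ms @ 12 + 1525.424ms (3)
9. 7627.119ms @ 15 + 508.475ms (1)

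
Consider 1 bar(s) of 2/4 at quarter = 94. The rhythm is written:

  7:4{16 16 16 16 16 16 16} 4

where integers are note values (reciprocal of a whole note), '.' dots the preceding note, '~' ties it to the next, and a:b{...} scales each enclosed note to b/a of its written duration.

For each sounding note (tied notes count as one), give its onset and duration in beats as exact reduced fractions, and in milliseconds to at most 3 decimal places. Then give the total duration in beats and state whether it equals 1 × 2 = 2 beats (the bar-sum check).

1) 0.0ms=0b +91.185ms=1/7b
2) 91.185ms=1/7b +91.185ms=1/7b
3) 182.371ms=2/7b +91.185ms=1/7b
4) 273.556ms=3/7b +91.185ms=1/7b
5) 364.742ms=4/7b +91.185ms=1/7b
6) 455.927ms=5/7b +91.185ms=1/7b
7) 547.112ms=6/7b +91.185ms=1/7b
8) 638.298ms=1b +638.298ms=1b
Σ=2b of 2 (94bpm 2/4) — PASS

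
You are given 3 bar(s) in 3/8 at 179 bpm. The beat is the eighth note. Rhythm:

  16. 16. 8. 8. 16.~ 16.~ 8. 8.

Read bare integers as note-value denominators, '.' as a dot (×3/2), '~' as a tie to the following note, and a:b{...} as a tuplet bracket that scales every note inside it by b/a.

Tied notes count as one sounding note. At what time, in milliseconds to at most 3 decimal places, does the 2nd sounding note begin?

1. 0.0ms @ 0 + 251.397ms (3/4)
2. 251.397ms @ 3/4 + 251.397ms (3/4)
3. 502.793ms @ 3/2 + 502.793ms (3/2)
4. 1005.587ms @ 3 + 502.793ms (3/2)
5. 1508.38ms @ 9/2 + 1005.587ms (3)
6. 2513.966ms @ 15/2 + 502.793ms (3/2)

note 2 onset = 3/4b = 251.397ms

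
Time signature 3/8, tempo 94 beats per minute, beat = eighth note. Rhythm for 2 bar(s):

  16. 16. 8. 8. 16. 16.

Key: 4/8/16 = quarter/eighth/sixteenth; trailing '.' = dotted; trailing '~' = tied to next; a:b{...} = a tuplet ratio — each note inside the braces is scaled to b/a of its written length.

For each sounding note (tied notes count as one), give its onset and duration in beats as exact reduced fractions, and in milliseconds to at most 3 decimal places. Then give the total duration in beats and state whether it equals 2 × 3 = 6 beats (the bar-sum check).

1) 0.0ms=0b +478.723ms=3/4b
2) 478.723ms=3/4b +478.723ms=3/4b
3) 957.447ms=3/2b +957.447ms=3/2b
4) 1914.894ms=3b +957.447ms=3/2b
5) 2872.34ms=9/2b +478.723ms=3/4b
6) 3351.064ms=21/4b +478.723ms=3/4b
Σ=6b of 6 (94bpm 3/8) — PASS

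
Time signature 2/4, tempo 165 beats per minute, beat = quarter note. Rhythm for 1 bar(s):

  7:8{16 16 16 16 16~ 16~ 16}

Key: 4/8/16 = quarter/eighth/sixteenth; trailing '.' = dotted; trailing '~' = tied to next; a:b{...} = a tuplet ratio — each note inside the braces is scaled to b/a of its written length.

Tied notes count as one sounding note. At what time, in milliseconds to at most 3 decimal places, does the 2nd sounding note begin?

1. 0.0ms @ 0 + 103.896ms (2/7)
2. 103.896ms @ 2/7 + 103.896ms (2/7)
3. 207.792ms @ 4/7 + 103.896ms (2/7)
4. 311.688ms @ 6/7 + 103.896ms (2/7)
5. 415.584ms @ 8/7 + 311.688ms (6/7)

note 2 onset = 2/7b = 103.896ms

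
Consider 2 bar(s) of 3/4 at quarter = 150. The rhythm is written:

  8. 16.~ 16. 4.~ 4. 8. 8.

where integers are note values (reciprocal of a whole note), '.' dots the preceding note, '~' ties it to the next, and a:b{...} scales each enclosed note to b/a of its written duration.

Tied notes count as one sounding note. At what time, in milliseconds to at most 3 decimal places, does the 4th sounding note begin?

1. 0.0ms @ 0 + 300.0ms (3/4)
2. 300.0ms @ 3/4 + 300.0ms (3/4)
3. 600.0ms @ 3/2 + 1200.0ms (3)
4. 1800.0ms @ 9/2 + 300.0ms (3/4)
5. 2100.0ms @ 21/4 + 300.0ms (3/4)

note 4 onset = 9/2b = 1800.0ms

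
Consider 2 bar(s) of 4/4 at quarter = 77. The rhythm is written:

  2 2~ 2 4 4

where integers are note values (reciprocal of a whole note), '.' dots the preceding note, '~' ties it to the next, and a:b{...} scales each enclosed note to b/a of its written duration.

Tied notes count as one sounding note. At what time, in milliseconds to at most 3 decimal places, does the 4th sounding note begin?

note 4 onset = 7b = 5454.545ms

1. 0.0ms @ 0 + 1558.442ms (2)
2. 1558.442ms @ 2 + 3116.883ms (4)
3. 4675.325ms @ 6 + 779.221ms (1)
4. 5454.545ms @ 7 + 779.221ms (1)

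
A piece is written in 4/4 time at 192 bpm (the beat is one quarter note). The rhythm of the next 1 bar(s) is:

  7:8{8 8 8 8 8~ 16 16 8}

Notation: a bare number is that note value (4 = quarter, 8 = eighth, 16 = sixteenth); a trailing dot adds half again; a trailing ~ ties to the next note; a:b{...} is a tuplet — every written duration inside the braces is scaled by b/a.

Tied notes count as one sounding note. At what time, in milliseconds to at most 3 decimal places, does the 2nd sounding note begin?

note 2 onset = 4/7b = 178.571ms

1. 0.0ms @ 0 + 178.571ms (4/7)
2. 178.571ms @ 4/7 + 178.571ms (4/7)
3. 357.143ms @ 8/7 + 178.571ms (4/7)
4. 535.714ms @ 12/7 + 178.571ms (4/7)
5. 714.286ms @ 16/7 + 267.857ms (6/7)
6. 982.143ms @ 22/7 + 89.286ms (2/7)
7. 1071.429ms @ 24/7 + 178.571ms (4/7)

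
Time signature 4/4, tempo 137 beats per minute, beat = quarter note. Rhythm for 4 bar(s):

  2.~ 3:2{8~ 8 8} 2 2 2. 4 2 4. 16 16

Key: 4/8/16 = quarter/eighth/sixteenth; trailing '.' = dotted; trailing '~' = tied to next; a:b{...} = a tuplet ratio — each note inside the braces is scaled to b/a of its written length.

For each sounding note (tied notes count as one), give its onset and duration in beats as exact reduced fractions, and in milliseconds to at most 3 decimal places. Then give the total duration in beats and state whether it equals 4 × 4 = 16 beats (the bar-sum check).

1) 0.0ms=0b +1605.839ms=11/3b
2) 1605.839ms=11/3b +145.985ms=1/3b
3) 1751.825ms=4b +875.912ms=2b
4) 2627.737ms=6b +875.912ms=2b
5) 3503.65ms=8b +1313.869ms=3b
6) 4817.518ms=11b +437.956ms=1b
7) 5255.474ms=12b +875.912ms=2b
8) 6131.387ms=14b +656.934ms=3/2b
9) 6788.321ms=31/2b +109.489ms=1/4b
10) 6897.81ms=63/4b +109.489ms=1/4b
Σ=16b of 16 (137bpm 4/4) — PASS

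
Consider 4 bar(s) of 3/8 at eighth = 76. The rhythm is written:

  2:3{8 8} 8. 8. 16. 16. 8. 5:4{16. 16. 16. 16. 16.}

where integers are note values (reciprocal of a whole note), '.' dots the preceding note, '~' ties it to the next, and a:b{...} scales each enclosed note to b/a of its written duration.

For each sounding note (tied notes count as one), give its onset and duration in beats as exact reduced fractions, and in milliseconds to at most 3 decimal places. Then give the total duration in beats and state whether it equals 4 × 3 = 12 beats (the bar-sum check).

1) 0.0ms=0b +1184.211ms=3/2b
2) 1184.211ms=3/2b +1184.211ms=3/2b
3) 2368.421ms=3b +1184.211ms=3/2b
4) 3552.632ms=9/2b +1184.211ms=3/2b
5) 4736.842ms=6b +592.105ms=3/4b
6) 5328.947ms=27/4b +592.105ms=3/4b
7) 5921.053ms=15/2b +1184.211ms=3/2b
8) 7105.263ms=9b +473.684ms=3/5b
9) 7578.947ms=48/5b +473.684ms=3/5b
10) 8052.632ms=51/5b +473.684ms=3/5b
11) 8526.316ms=54/5b +473.684ms=3/5b
12) 9000.0ms=57/5b +473.684ms=3/5b
Σ=12b of 12 (76bpm 3/8) — PASS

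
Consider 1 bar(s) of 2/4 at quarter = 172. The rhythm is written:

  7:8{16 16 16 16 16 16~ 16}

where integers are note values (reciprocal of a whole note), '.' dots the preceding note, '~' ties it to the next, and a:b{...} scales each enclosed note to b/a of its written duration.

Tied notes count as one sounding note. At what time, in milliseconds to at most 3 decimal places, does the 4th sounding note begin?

1. 0.0ms @ 0 + 99.668ms (2/7)
2. 99.668ms @ 2/7 + 99.668ms (2/7)
3. 199.336ms @ 4/7 + 99.668ms (2/7)
4. 299.003ms @ 6/7 + 99.668ms (2/7)
5. 398.671ms @ 8/7 + 99.668ms (2/7)
6. 498.339ms @ 10/7 + 199.336ms (4/7)

note 4 onset = 6/7b = 299.003ms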